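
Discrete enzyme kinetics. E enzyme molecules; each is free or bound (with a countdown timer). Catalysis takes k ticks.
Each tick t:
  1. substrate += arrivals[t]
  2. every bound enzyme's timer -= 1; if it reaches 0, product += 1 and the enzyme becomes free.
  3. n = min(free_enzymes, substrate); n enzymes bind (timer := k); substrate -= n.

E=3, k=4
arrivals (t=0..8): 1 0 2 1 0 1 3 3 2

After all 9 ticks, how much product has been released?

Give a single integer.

t=0: arr=1 -> substrate=0 bound=1 product=0
t=1: arr=0 -> substrate=0 bound=1 product=0
t=2: arr=2 -> substrate=0 bound=3 product=0
t=3: arr=1 -> substrate=1 bound=3 product=0
t=4: arr=0 -> substrate=0 bound=3 product=1
t=5: arr=1 -> substrate=1 bound=3 product=1
t=6: arr=3 -> substrate=2 bound=3 product=3
t=7: arr=3 -> substrate=5 bound=3 product=3
t=8: arr=2 -> substrate=6 bound=3 product=4

Answer: 4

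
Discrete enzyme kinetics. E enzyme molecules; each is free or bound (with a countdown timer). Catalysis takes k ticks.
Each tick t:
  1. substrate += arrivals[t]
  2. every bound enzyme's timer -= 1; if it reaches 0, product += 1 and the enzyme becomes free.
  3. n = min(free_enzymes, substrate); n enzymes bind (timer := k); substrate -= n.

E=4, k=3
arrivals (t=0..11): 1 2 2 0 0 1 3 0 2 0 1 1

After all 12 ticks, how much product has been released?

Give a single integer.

t=0: arr=1 -> substrate=0 bound=1 product=0
t=1: arr=2 -> substrate=0 bound=3 product=0
t=2: arr=2 -> substrate=1 bound=4 product=0
t=3: arr=0 -> substrate=0 bound=4 product=1
t=4: arr=0 -> substrate=0 bound=2 product=3
t=5: arr=1 -> substrate=0 bound=2 product=4
t=6: arr=3 -> substrate=0 bound=4 product=5
t=7: arr=0 -> substrate=0 bound=4 product=5
t=8: arr=2 -> substrate=1 bound=4 product=6
t=9: arr=0 -> substrate=0 bound=2 product=9
t=10: arr=1 -> substrate=0 bound=3 product=9
t=11: arr=1 -> substrate=0 bound=3 product=10

Answer: 10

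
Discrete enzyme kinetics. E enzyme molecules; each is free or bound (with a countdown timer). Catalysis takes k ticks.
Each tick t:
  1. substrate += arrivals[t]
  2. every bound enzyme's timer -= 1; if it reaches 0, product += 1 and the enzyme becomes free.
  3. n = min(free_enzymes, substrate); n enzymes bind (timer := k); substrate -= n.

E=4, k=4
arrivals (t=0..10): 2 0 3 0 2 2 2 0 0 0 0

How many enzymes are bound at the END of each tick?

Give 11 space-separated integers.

Answer: 2 2 4 4 4 4 4 4 4 4 3

Derivation:
t=0: arr=2 -> substrate=0 bound=2 product=0
t=1: arr=0 -> substrate=0 bound=2 product=0
t=2: arr=3 -> substrate=1 bound=4 product=0
t=3: arr=0 -> substrate=1 bound=4 product=0
t=4: arr=2 -> substrate=1 bound=4 product=2
t=5: arr=2 -> substrate=3 bound=4 product=2
t=6: arr=2 -> substrate=3 bound=4 product=4
t=7: arr=0 -> substrate=3 bound=4 product=4
t=8: arr=0 -> substrate=1 bound=4 product=6
t=9: arr=0 -> substrate=1 bound=4 product=6
t=10: arr=0 -> substrate=0 bound=3 product=8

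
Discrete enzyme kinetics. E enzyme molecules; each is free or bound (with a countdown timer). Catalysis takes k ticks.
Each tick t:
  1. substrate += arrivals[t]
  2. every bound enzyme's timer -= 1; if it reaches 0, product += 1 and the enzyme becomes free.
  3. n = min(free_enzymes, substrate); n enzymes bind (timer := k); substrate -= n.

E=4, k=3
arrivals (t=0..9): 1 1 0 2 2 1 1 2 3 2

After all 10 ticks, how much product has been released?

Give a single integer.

t=0: arr=1 -> substrate=0 bound=1 product=0
t=1: arr=1 -> substrate=0 bound=2 product=0
t=2: arr=0 -> substrate=0 bound=2 product=0
t=3: arr=2 -> substrate=0 bound=3 product=1
t=4: arr=2 -> substrate=0 bound=4 product=2
t=5: arr=1 -> substrate=1 bound=4 product=2
t=6: arr=1 -> substrate=0 bound=4 product=4
t=7: arr=2 -> substrate=0 bound=4 product=6
t=8: arr=3 -> substrate=3 bound=4 product=6
t=9: arr=2 -> substrate=3 bound=4 product=8

Answer: 8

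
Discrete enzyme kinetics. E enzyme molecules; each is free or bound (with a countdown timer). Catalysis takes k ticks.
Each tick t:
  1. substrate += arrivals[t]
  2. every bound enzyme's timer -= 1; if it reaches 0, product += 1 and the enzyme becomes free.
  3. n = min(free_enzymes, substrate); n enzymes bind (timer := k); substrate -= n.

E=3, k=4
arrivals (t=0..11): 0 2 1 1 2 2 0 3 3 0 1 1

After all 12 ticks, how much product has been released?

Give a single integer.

Answer: 6

Derivation:
t=0: arr=0 -> substrate=0 bound=0 product=0
t=1: arr=2 -> substrate=0 bound=2 product=0
t=2: arr=1 -> substrate=0 bound=3 product=0
t=3: arr=1 -> substrate=1 bound=3 product=0
t=4: arr=2 -> substrate=3 bound=3 product=0
t=5: arr=2 -> substrate=3 bound=3 product=2
t=6: arr=0 -> substrate=2 bound=3 product=3
t=7: arr=3 -> substrate=5 bound=3 product=3
t=8: arr=3 -> substrate=8 bound=3 product=3
t=9: arr=0 -> substrate=6 bound=3 product=5
t=10: arr=1 -> substrate=6 bound=3 product=6
t=11: arr=1 -> substrate=7 bound=3 product=6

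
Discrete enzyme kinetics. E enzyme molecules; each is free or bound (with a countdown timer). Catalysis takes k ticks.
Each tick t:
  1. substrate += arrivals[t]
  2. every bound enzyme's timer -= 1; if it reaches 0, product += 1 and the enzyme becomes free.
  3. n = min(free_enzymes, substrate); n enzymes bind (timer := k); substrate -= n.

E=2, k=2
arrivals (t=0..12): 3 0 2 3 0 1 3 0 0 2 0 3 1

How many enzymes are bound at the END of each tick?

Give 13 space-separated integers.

t=0: arr=3 -> substrate=1 bound=2 product=0
t=1: arr=0 -> substrate=1 bound=2 product=0
t=2: arr=2 -> substrate=1 bound=2 product=2
t=3: arr=3 -> substrate=4 bound=2 product=2
t=4: arr=0 -> substrate=2 bound=2 product=4
t=5: arr=1 -> substrate=3 bound=2 product=4
t=6: arr=3 -> substrate=4 bound=2 product=6
t=7: arr=0 -> substrate=4 bound=2 product=6
t=8: arr=0 -> substrate=2 bound=2 product=8
t=9: arr=2 -> substrate=4 bound=2 product=8
t=10: arr=0 -> substrate=2 bound=2 product=10
t=11: arr=3 -> substrate=5 bound=2 product=10
t=12: arr=1 -> substrate=4 bound=2 product=12

Answer: 2 2 2 2 2 2 2 2 2 2 2 2 2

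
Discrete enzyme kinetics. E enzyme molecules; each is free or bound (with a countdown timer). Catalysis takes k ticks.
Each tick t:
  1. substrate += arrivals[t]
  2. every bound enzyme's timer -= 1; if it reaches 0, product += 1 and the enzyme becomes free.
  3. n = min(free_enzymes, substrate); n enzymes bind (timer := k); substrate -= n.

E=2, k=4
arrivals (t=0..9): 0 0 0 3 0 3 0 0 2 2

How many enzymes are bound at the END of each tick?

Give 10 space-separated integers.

Answer: 0 0 0 2 2 2 2 2 2 2

Derivation:
t=0: arr=0 -> substrate=0 bound=0 product=0
t=1: arr=0 -> substrate=0 bound=0 product=0
t=2: arr=0 -> substrate=0 bound=0 product=0
t=3: arr=3 -> substrate=1 bound=2 product=0
t=4: arr=0 -> substrate=1 bound=2 product=0
t=5: arr=3 -> substrate=4 bound=2 product=0
t=6: arr=0 -> substrate=4 bound=2 product=0
t=7: arr=0 -> substrate=2 bound=2 product=2
t=8: arr=2 -> substrate=4 bound=2 product=2
t=9: arr=2 -> substrate=6 bound=2 product=2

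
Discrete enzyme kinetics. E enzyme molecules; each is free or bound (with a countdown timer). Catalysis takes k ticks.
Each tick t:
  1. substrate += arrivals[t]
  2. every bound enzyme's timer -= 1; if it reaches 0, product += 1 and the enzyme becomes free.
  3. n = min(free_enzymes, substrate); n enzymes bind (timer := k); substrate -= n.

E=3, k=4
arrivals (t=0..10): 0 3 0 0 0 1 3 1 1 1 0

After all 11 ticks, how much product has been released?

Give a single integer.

Answer: 6

Derivation:
t=0: arr=0 -> substrate=0 bound=0 product=0
t=1: arr=3 -> substrate=0 bound=3 product=0
t=2: arr=0 -> substrate=0 bound=3 product=0
t=3: arr=0 -> substrate=0 bound=3 product=0
t=4: arr=0 -> substrate=0 bound=3 product=0
t=5: arr=1 -> substrate=0 bound=1 product=3
t=6: arr=3 -> substrate=1 bound=3 product=3
t=7: arr=1 -> substrate=2 bound=3 product=3
t=8: arr=1 -> substrate=3 bound=3 product=3
t=9: arr=1 -> substrate=3 bound=3 product=4
t=10: arr=0 -> substrate=1 bound=3 product=6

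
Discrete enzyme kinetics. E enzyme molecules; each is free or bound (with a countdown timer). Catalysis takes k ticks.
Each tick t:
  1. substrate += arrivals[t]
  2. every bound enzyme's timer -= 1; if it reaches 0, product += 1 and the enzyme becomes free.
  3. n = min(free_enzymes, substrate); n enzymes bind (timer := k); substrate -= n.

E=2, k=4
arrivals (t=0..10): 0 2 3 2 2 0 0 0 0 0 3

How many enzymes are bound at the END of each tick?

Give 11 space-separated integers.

t=0: arr=0 -> substrate=0 bound=0 product=0
t=1: arr=2 -> substrate=0 bound=2 product=0
t=2: arr=3 -> substrate=3 bound=2 product=0
t=3: arr=2 -> substrate=5 bound=2 product=0
t=4: arr=2 -> substrate=7 bound=2 product=0
t=5: arr=0 -> substrate=5 bound=2 product=2
t=6: arr=0 -> substrate=5 bound=2 product=2
t=7: arr=0 -> substrate=5 bound=2 product=2
t=8: arr=0 -> substrate=5 bound=2 product=2
t=9: arr=0 -> substrate=3 bound=2 product=4
t=10: arr=3 -> substrate=6 bound=2 product=4

Answer: 0 2 2 2 2 2 2 2 2 2 2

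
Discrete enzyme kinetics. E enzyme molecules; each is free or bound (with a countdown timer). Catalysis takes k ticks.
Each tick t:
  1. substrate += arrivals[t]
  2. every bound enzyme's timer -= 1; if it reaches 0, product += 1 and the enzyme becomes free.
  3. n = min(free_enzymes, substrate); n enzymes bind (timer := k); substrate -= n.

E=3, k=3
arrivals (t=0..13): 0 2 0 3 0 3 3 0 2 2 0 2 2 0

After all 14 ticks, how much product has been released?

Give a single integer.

Answer: 11

Derivation:
t=0: arr=0 -> substrate=0 bound=0 product=0
t=1: arr=2 -> substrate=0 bound=2 product=0
t=2: arr=0 -> substrate=0 bound=2 product=0
t=3: arr=3 -> substrate=2 bound=3 product=0
t=4: arr=0 -> substrate=0 bound=3 product=2
t=5: arr=3 -> substrate=3 bound=3 product=2
t=6: arr=3 -> substrate=5 bound=3 product=3
t=7: arr=0 -> substrate=3 bound=3 product=5
t=8: arr=2 -> substrate=5 bound=3 product=5
t=9: arr=2 -> substrate=6 bound=3 product=6
t=10: arr=0 -> substrate=4 bound=3 product=8
t=11: arr=2 -> substrate=6 bound=3 product=8
t=12: arr=2 -> substrate=7 bound=3 product=9
t=13: arr=0 -> substrate=5 bound=3 product=11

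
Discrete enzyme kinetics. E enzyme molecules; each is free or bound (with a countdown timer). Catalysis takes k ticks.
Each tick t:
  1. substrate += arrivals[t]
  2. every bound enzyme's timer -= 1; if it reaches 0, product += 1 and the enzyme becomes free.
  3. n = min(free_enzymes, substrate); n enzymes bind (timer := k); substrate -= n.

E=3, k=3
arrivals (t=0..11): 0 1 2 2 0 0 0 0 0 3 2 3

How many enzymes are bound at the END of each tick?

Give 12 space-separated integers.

Answer: 0 1 3 3 3 2 2 1 0 3 3 3

Derivation:
t=0: arr=0 -> substrate=0 bound=0 product=0
t=1: arr=1 -> substrate=0 bound=1 product=0
t=2: arr=2 -> substrate=0 bound=3 product=0
t=3: arr=2 -> substrate=2 bound=3 product=0
t=4: arr=0 -> substrate=1 bound=3 product=1
t=5: arr=0 -> substrate=0 bound=2 product=3
t=6: arr=0 -> substrate=0 bound=2 product=3
t=7: arr=0 -> substrate=0 bound=1 product=4
t=8: arr=0 -> substrate=0 bound=0 product=5
t=9: arr=3 -> substrate=0 bound=3 product=5
t=10: arr=2 -> substrate=2 bound=3 product=5
t=11: arr=3 -> substrate=5 bound=3 product=5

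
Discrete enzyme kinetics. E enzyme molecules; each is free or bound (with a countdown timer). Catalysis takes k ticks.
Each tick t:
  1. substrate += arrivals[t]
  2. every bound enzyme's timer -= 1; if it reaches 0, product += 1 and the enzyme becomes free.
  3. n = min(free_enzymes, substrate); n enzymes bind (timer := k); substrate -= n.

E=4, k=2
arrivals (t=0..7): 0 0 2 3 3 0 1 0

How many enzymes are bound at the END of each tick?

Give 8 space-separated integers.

t=0: arr=0 -> substrate=0 bound=0 product=0
t=1: arr=0 -> substrate=0 bound=0 product=0
t=2: arr=2 -> substrate=0 bound=2 product=0
t=3: arr=3 -> substrate=1 bound=4 product=0
t=4: arr=3 -> substrate=2 bound=4 product=2
t=5: arr=0 -> substrate=0 bound=4 product=4
t=6: arr=1 -> substrate=0 bound=3 product=6
t=7: arr=0 -> substrate=0 bound=1 product=8

Answer: 0 0 2 4 4 4 3 1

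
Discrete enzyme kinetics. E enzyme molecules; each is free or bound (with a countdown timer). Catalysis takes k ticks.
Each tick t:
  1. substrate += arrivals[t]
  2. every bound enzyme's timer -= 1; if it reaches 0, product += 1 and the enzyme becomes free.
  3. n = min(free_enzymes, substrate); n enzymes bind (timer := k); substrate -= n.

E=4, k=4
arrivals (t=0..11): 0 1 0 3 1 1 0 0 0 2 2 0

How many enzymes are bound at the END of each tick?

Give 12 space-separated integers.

Answer: 0 1 1 4 4 4 4 2 2 3 4 4

Derivation:
t=0: arr=0 -> substrate=0 bound=0 product=0
t=1: arr=1 -> substrate=0 bound=1 product=0
t=2: arr=0 -> substrate=0 bound=1 product=0
t=3: arr=3 -> substrate=0 bound=4 product=0
t=4: arr=1 -> substrate=1 bound=4 product=0
t=5: arr=1 -> substrate=1 bound=4 product=1
t=6: arr=0 -> substrate=1 bound=4 product=1
t=7: arr=0 -> substrate=0 bound=2 product=4
t=8: arr=0 -> substrate=0 bound=2 product=4
t=9: arr=2 -> substrate=0 bound=3 product=5
t=10: arr=2 -> substrate=1 bound=4 product=5
t=11: arr=0 -> substrate=0 bound=4 product=6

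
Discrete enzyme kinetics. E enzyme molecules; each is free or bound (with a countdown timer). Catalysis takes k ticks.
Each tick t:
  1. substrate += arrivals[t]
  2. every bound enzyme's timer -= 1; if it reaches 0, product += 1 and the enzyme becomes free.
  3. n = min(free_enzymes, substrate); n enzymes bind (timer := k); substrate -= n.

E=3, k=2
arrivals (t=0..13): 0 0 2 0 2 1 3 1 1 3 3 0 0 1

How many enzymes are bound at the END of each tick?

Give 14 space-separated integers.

t=0: arr=0 -> substrate=0 bound=0 product=0
t=1: arr=0 -> substrate=0 bound=0 product=0
t=2: arr=2 -> substrate=0 bound=2 product=0
t=3: arr=0 -> substrate=0 bound=2 product=0
t=4: arr=2 -> substrate=0 bound=2 product=2
t=5: arr=1 -> substrate=0 bound=3 product=2
t=6: arr=3 -> substrate=1 bound=3 product=4
t=7: arr=1 -> substrate=1 bound=3 product=5
t=8: arr=1 -> substrate=0 bound=3 product=7
t=9: arr=3 -> substrate=2 bound=3 product=8
t=10: arr=3 -> substrate=3 bound=3 product=10
t=11: arr=0 -> substrate=2 bound=3 product=11
t=12: arr=0 -> substrate=0 bound=3 product=13
t=13: arr=1 -> substrate=0 bound=3 product=14

Answer: 0 0 2 2 2 3 3 3 3 3 3 3 3 3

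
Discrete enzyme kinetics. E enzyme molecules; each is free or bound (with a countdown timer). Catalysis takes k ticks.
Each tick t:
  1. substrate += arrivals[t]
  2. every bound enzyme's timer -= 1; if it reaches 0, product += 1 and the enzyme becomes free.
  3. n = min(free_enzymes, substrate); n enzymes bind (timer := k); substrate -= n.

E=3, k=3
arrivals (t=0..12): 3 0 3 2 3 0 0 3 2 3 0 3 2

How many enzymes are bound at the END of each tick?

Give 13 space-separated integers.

Answer: 3 3 3 3 3 3 3 3 3 3 3 3 3

Derivation:
t=0: arr=3 -> substrate=0 bound=3 product=0
t=1: arr=0 -> substrate=0 bound=3 product=0
t=2: arr=3 -> substrate=3 bound=3 product=0
t=3: arr=2 -> substrate=2 bound=3 product=3
t=4: arr=3 -> substrate=5 bound=3 product=3
t=5: arr=0 -> substrate=5 bound=3 product=3
t=6: arr=0 -> substrate=2 bound=3 product=6
t=7: arr=3 -> substrate=5 bound=3 product=6
t=8: arr=2 -> substrate=7 bound=3 product=6
t=9: arr=3 -> substrate=7 bound=3 product=9
t=10: arr=0 -> substrate=7 bound=3 product=9
t=11: arr=3 -> substrate=10 bound=3 product=9
t=12: arr=2 -> substrate=9 bound=3 product=12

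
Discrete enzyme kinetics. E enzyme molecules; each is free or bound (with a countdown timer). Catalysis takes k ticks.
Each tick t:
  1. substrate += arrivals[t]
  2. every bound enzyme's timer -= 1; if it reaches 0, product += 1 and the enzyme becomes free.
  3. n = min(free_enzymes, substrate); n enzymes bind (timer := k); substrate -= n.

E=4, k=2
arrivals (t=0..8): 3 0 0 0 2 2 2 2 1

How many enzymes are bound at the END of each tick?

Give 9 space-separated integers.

t=0: arr=3 -> substrate=0 bound=3 product=0
t=1: arr=0 -> substrate=0 bound=3 product=0
t=2: arr=0 -> substrate=0 bound=0 product=3
t=3: arr=0 -> substrate=0 bound=0 product=3
t=4: arr=2 -> substrate=0 bound=2 product=3
t=5: arr=2 -> substrate=0 bound=4 product=3
t=6: arr=2 -> substrate=0 bound=4 product=5
t=7: arr=2 -> substrate=0 bound=4 product=7
t=8: arr=1 -> substrate=0 bound=3 product=9

Answer: 3 3 0 0 2 4 4 4 3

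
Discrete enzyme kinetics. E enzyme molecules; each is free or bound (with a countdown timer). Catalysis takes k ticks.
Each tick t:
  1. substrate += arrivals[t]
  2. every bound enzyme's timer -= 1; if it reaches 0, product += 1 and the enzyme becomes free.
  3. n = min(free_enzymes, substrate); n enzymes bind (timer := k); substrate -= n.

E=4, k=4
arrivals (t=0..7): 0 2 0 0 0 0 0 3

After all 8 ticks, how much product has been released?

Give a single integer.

t=0: arr=0 -> substrate=0 bound=0 product=0
t=1: arr=2 -> substrate=0 bound=2 product=0
t=2: arr=0 -> substrate=0 bound=2 product=0
t=3: arr=0 -> substrate=0 bound=2 product=0
t=4: arr=0 -> substrate=0 bound=2 product=0
t=5: arr=0 -> substrate=0 bound=0 product=2
t=6: arr=0 -> substrate=0 bound=0 product=2
t=7: arr=3 -> substrate=0 bound=3 product=2

Answer: 2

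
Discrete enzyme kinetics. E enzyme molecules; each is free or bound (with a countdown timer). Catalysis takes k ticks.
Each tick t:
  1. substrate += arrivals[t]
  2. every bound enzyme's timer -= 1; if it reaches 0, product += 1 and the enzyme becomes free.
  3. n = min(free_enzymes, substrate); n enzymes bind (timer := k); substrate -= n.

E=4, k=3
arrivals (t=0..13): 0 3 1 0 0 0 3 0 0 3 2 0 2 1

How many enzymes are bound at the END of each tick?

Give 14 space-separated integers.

t=0: arr=0 -> substrate=0 bound=0 product=0
t=1: arr=3 -> substrate=0 bound=3 product=0
t=2: arr=1 -> substrate=0 bound=4 product=0
t=3: arr=0 -> substrate=0 bound=4 product=0
t=4: arr=0 -> substrate=0 bound=1 product=3
t=5: arr=0 -> substrate=0 bound=0 product=4
t=6: arr=3 -> substrate=0 bound=3 product=4
t=7: arr=0 -> substrate=0 bound=3 product=4
t=8: arr=0 -> substrate=0 bound=3 product=4
t=9: arr=3 -> substrate=0 bound=3 product=7
t=10: arr=2 -> substrate=1 bound=4 product=7
t=11: arr=0 -> substrate=1 bound=4 product=7
t=12: arr=2 -> substrate=0 bound=4 product=10
t=13: arr=1 -> substrate=0 bound=4 product=11

Answer: 0 3 4 4 1 0 3 3 3 3 4 4 4 4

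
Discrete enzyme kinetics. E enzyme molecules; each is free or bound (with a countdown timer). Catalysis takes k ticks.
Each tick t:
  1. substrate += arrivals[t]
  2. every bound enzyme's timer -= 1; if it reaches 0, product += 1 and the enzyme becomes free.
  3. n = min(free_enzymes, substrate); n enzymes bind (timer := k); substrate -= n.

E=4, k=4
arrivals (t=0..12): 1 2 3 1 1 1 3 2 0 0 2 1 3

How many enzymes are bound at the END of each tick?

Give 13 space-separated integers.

Answer: 1 3 4 4 4 4 4 4 4 4 4 4 4

Derivation:
t=0: arr=1 -> substrate=0 bound=1 product=0
t=1: arr=2 -> substrate=0 bound=3 product=0
t=2: arr=3 -> substrate=2 bound=4 product=0
t=3: arr=1 -> substrate=3 bound=4 product=0
t=4: arr=1 -> substrate=3 bound=4 product=1
t=5: arr=1 -> substrate=2 bound=4 product=3
t=6: arr=3 -> substrate=4 bound=4 product=4
t=7: arr=2 -> substrate=6 bound=4 product=4
t=8: arr=0 -> substrate=5 bound=4 product=5
t=9: arr=0 -> substrate=3 bound=4 product=7
t=10: arr=2 -> substrate=4 bound=4 product=8
t=11: arr=1 -> substrate=5 bound=4 product=8
t=12: arr=3 -> substrate=7 bound=4 product=9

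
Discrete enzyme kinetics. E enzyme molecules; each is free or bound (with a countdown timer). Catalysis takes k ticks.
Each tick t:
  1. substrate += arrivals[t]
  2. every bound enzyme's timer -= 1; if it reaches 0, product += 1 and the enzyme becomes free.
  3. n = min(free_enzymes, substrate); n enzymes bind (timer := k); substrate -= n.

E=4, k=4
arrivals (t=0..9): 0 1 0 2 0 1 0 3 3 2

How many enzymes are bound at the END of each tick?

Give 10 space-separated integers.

Answer: 0 1 1 3 3 3 3 4 4 4

Derivation:
t=0: arr=0 -> substrate=0 bound=0 product=0
t=1: arr=1 -> substrate=0 bound=1 product=0
t=2: arr=0 -> substrate=0 bound=1 product=0
t=3: arr=2 -> substrate=0 bound=3 product=0
t=4: arr=0 -> substrate=0 bound=3 product=0
t=5: arr=1 -> substrate=0 bound=3 product=1
t=6: arr=0 -> substrate=0 bound=3 product=1
t=7: arr=3 -> substrate=0 bound=4 product=3
t=8: arr=3 -> substrate=3 bound=4 product=3
t=9: arr=2 -> substrate=4 bound=4 product=4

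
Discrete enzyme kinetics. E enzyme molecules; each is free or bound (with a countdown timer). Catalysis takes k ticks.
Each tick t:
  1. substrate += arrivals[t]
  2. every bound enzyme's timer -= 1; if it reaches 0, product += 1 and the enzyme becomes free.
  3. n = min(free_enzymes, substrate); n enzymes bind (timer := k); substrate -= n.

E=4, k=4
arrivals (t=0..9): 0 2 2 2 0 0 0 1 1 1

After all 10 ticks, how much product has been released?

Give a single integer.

t=0: arr=0 -> substrate=0 bound=0 product=0
t=1: arr=2 -> substrate=0 bound=2 product=0
t=2: arr=2 -> substrate=0 bound=4 product=0
t=3: arr=2 -> substrate=2 bound=4 product=0
t=4: arr=0 -> substrate=2 bound=4 product=0
t=5: arr=0 -> substrate=0 bound=4 product=2
t=6: arr=0 -> substrate=0 bound=2 product=4
t=7: arr=1 -> substrate=0 bound=3 product=4
t=8: arr=1 -> substrate=0 bound=4 product=4
t=9: arr=1 -> substrate=0 bound=3 product=6

Answer: 6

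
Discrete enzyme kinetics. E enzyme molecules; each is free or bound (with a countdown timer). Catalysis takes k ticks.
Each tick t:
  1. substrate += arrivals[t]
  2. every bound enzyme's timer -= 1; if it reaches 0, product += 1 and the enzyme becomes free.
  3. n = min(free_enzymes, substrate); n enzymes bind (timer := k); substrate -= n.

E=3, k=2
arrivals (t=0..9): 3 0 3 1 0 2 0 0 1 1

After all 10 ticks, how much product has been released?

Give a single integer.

Answer: 9

Derivation:
t=0: arr=3 -> substrate=0 bound=3 product=0
t=1: arr=0 -> substrate=0 bound=3 product=0
t=2: arr=3 -> substrate=0 bound=3 product=3
t=3: arr=1 -> substrate=1 bound=3 product=3
t=4: arr=0 -> substrate=0 bound=1 product=6
t=5: arr=2 -> substrate=0 bound=3 product=6
t=6: arr=0 -> substrate=0 bound=2 product=7
t=7: arr=0 -> substrate=0 bound=0 product=9
t=8: arr=1 -> substrate=0 bound=1 product=9
t=9: arr=1 -> substrate=0 bound=2 product=9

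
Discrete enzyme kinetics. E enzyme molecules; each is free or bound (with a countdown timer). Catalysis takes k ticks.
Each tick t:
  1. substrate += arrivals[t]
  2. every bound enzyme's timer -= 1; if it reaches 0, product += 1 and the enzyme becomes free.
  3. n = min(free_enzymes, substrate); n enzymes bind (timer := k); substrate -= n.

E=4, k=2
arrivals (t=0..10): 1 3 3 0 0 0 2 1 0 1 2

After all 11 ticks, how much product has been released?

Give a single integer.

Answer: 10

Derivation:
t=0: arr=1 -> substrate=0 bound=1 product=0
t=1: arr=3 -> substrate=0 bound=4 product=0
t=2: arr=3 -> substrate=2 bound=4 product=1
t=3: arr=0 -> substrate=0 bound=3 product=4
t=4: arr=0 -> substrate=0 bound=2 product=5
t=5: arr=0 -> substrate=0 bound=0 product=7
t=6: arr=2 -> substrate=0 bound=2 product=7
t=7: arr=1 -> substrate=0 bound=3 product=7
t=8: arr=0 -> substrate=0 bound=1 product=9
t=9: arr=1 -> substrate=0 bound=1 product=10
t=10: arr=2 -> substrate=0 bound=3 product=10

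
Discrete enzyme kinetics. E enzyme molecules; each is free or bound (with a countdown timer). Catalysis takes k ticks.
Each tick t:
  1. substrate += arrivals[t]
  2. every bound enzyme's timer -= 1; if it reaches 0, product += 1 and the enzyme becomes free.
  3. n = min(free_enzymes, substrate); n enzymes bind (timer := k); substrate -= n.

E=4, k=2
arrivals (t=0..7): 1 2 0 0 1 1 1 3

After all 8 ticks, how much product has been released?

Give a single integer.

Answer: 5

Derivation:
t=0: arr=1 -> substrate=0 bound=1 product=0
t=1: arr=2 -> substrate=0 bound=3 product=0
t=2: arr=0 -> substrate=0 bound=2 product=1
t=3: arr=0 -> substrate=0 bound=0 product=3
t=4: arr=1 -> substrate=0 bound=1 product=3
t=5: arr=1 -> substrate=0 bound=2 product=3
t=6: arr=1 -> substrate=0 bound=2 product=4
t=7: arr=3 -> substrate=0 bound=4 product=5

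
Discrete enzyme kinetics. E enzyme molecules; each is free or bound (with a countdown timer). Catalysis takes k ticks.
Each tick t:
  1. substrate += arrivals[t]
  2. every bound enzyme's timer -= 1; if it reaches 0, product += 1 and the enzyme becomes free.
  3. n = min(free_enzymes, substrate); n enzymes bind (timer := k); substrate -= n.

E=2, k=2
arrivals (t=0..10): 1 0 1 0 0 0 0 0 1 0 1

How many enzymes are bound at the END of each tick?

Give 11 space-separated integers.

Answer: 1 1 1 1 0 0 0 0 1 1 1

Derivation:
t=0: arr=1 -> substrate=0 bound=1 product=0
t=1: arr=0 -> substrate=0 bound=1 product=0
t=2: arr=1 -> substrate=0 bound=1 product=1
t=3: arr=0 -> substrate=0 bound=1 product=1
t=4: arr=0 -> substrate=0 bound=0 product=2
t=5: arr=0 -> substrate=0 bound=0 product=2
t=6: arr=0 -> substrate=0 bound=0 product=2
t=7: arr=0 -> substrate=0 bound=0 product=2
t=8: arr=1 -> substrate=0 bound=1 product=2
t=9: arr=0 -> substrate=0 bound=1 product=2
t=10: arr=1 -> substrate=0 bound=1 product=3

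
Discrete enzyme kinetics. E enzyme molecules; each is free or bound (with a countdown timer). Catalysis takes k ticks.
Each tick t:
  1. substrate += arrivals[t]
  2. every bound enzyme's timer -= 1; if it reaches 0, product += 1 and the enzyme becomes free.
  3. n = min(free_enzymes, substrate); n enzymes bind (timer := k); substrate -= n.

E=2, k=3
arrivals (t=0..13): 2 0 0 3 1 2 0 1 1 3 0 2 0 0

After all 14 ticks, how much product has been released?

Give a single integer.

Answer: 8

Derivation:
t=0: arr=2 -> substrate=0 bound=2 product=0
t=1: arr=0 -> substrate=0 bound=2 product=0
t=2: arr=0 -> substrate=0 bound=2 product=0
t=3: arr=3 -> substrate=1 bound=2 product=2
t=4: arr=1 -> substrate=2 bound=2 product=2
t=5: arr=2 -> substrate=4 bound=2 product=2
t=6: arr=0 -> substrate=2 bound=2 product=4
t=7: arr=1 -> substrate=3 bound=2 product=4
t=8: arr=1 -> substrate=4 bound=2 product=4
t=9: arr=3 -> substrate=5 bound=2 product=6
t=10: arr=0 -> substrate=5 bound=2 product=6
t=11: arr=2 -> substrate=7 bound=2 product=6
t=12: arr=0 -> substrate=5 bound=2 product=8
t=13: arr=0 -> substrate=5 bound=2 product=8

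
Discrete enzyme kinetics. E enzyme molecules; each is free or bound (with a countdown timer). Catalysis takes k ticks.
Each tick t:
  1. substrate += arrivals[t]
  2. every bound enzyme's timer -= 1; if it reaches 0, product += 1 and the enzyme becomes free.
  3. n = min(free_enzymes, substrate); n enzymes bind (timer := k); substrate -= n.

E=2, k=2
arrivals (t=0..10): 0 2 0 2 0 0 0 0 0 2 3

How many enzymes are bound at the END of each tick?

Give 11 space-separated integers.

Answer: 0 2 2 2 2 0 0 0 0 2 2

Derivation:
t=0: arr=0 -> substrate=0 bound=0 product=0
t=1: arr=2 -> substrate=0 bound=2 product=0
t=2: arr=0 -> substrate=0 bound=2 product=0
t=3: arr=2 -> substrate=0 bound=2 product=2
t=4: arr=0 -> substrate=0 bound=2 product=2
t=5: arr=0 -> substrate=0 bound=0 product=4
t=6: arr=0 -> substrate=0 bound=0 product=4
t=7: arr=0 -> substrate=0 bound=0 product=4
t=8: arr=0 -> substrate=0 bound=0 product=4
t=9: arr=2 -> substrate=0 bound=2 product=4
t=10: arr=3 -> substrate=3 bound=2 product=4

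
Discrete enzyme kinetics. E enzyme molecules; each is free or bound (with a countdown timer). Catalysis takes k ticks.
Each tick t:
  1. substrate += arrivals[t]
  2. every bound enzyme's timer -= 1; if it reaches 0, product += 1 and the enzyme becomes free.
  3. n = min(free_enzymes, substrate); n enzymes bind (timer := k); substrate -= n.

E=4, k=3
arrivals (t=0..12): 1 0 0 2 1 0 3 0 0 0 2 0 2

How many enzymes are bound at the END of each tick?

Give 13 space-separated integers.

Answer: 1 1 1 2 3 3 4 3 3 0 2 2 4

Derivation:
t=0: arr=1 -> substrate=0 bound=1 product=0
t=1: arr=0 -> substrate=0 bound=1 product=0
t=2: arr=0 -> substrate=0 bound=1 product=0
t=3: arr=2 -> substrate=0 bound=2 product=1
t=4: arr=1 -> substrate=0 bound=3 product=1
t=5: arr=0 -> substrate=0 bound=3 product=1
t=6: arr=3 -> substrate=0 bound=4 product=3
t=7: arr=0 -> substrate=0 bound=3 product=4
t=8: arr=0 -> substrate=0 bound=3 product=4
t=9: arr=0 -> substrate=0 bound=0 product=7
t=10: arr=2 -> substrate=0 bound=2 product=7
t=11: arr=0 -> substrate=0 bound=2 product=7
t=12: arr=2 -> substrate=0 bound=4 product=7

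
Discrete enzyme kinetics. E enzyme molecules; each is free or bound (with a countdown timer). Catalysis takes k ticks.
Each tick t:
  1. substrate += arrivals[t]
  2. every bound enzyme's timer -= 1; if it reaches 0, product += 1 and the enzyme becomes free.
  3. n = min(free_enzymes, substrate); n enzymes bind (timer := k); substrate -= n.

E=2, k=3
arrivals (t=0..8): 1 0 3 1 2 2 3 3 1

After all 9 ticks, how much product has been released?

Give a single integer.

Answer: 4

Derivation:
t=0: arr=1 -> substrate=0 bound=1 product=0
t=1: arr=0 -> substrate=0 bound=1 product=0
t=2: arr=3 -> substrate=2 bound=2 product=0
t=3: arr=1 -> substrate=2 bound=2 product=1
t=4: arr=2 -> substrate=4 bound=2 product=1
t=5: arr=2 -> substrate=5 bound=2 product=2
t=6: arr=3 -> substrate=7 bound=2 product=3
t=7: arr=3 -> substrate=10 bound=2 product=3
t=8: arr=1 -> substrate=10 bound=2 product=4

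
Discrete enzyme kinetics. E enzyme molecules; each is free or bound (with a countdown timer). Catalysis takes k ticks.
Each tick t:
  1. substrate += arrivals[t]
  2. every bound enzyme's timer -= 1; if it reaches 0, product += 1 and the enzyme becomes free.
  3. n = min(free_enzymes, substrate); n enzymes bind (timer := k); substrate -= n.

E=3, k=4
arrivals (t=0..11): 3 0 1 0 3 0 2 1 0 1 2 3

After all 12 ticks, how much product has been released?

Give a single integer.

t=0: arr=3 -> substrate=0 bound=3 product=0
t=1: arr=0 -> substrate=0 bound=3 product=0
t=2: arr=1 -> substrate=1 bound=3 product=0
t=3: arr=0 -> substrate=1 bound=3 product=0
t=4: arr=3 -> substrate=1 bound=3 product=3
t=5: arr=0 -> substrate=1 bound=3 product=3
t=6: arr=2 -> substrate=3 bound=3 product=3
t=7: arr=1 -> substrate=4 bound=3 product=3
t=8: arr=0 -> substrate=1 bound=3 product=6
t=9: arr=1 -> substrate=2 bound=3 product=6
t=10: arr=2 -> substrate=4 bound=3 product=6
t=11: arr=3 -> substrate=7 bound=3 product=6

Answer: 6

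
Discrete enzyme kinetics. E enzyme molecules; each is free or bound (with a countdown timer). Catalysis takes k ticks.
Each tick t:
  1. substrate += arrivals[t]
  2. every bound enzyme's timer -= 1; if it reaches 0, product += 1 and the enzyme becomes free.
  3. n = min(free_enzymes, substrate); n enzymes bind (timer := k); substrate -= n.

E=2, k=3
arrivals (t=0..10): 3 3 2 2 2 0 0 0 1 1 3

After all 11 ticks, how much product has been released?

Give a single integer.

t=0: arr=3 -> substrate=1 bound=2 product=0
t=1: arr=3 -> substrate=4 bound=2 product=0
t=2: arr=2 -> substrate=6 bound=2 product=0
t=3: arr=2 -> substrate=6 bound=2 product=2
t=4: arr=2 -> substrate=8 bound=2 product=2
t=5: arr=0 -> substrate=8 bound=2 product=2
t=6: arr=0 -> substrate=6 bound=2 product=4
t=7: arr=0 -> substrate=6 bound=2 product=4
t=8: arr=1 -> substrate=7 bound=2 product=4
t=9: arr=1 -> substrate=6 bound=2 product=6
t=10: arr=3 -> substrate=9 bound=2 product=6

Answer: 6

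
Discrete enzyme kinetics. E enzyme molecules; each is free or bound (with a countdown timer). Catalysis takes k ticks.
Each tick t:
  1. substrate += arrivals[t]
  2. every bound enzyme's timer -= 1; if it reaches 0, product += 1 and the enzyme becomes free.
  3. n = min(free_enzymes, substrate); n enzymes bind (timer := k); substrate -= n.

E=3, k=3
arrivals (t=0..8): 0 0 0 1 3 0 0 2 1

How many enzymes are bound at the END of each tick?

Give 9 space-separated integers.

t=0: arr=0 -> substrate=0 bound=0 product=0
t=1: arr=0 -> substrate=0 bound=0 product=0
t=2: arr=0 -> substrate=0 bound=0 product=0
t=3: arr=1 -> substrate=0 bound=1 product=0
t=4: arr=3 -> substrate=1 bound=3 product=0
t=5: arr=0 -> substrate=1 bound=3 product=0
t=6: arr=0 -> substrate=0 bound=3 product=1
t=7: arr=2 -> substrate=0 bound=3 product=3
t=8: arr=1 -> substrate=1 bound=3 product=3

Answer: 0 0 0 1 3 3 3 3 3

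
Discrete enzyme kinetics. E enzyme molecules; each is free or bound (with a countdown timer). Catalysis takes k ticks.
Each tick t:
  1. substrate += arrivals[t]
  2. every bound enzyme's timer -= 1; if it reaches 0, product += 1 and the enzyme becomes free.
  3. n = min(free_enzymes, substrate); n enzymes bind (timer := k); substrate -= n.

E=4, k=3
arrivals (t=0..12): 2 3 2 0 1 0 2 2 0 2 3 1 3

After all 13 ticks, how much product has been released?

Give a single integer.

t=0: arr=2 -> substrate=0 bound=2 product=0
t=1: arr=3 -> substrate=1 bound=4 product=0
t=2: arr=2 -> substrate=3 bound=4 product=0
t=3: arr=0 -> substrate=1 bound=4 product=2
t=4: arr=1 -> substrate=0 bound=4 product=4
t=5: arr=0 -> substrate=0 bound=4 product=4
t=6: arr=2 -> substrate=0 bound=4 product=6
t=7: arr=2 -> substrate=0 bound=4 product=8
t=8: arr=0 -> substrate=0 bound=4 product=8
t=9: arr=2 -> substrate=0 bound=4 product=10
t=10: arr=3 -> substrate=1 bound=4 product=12
t=11: arr=1 -> substrate=2 bound=4 product=12
t=12: arr=3 -> substrate=3 bound=4 product=14

Answer: 14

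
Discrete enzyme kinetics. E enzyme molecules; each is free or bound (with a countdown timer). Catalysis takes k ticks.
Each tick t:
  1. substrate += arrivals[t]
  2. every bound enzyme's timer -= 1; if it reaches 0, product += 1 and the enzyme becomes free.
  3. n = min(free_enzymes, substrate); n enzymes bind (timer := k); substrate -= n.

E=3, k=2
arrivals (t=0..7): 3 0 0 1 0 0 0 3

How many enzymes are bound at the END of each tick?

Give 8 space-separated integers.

Answer: 3 3 0 1 1 0 0 3

Derivation:
t=0: arr=3 -> substrate=0 bound=3 product=0
t=1: arr=0 -> substrate=0 bound=3 product=0
t=2: arr=0 -> substrate=0 bound=0 product=3
t=3: arr=1 -> substrate=0 bound=1 product=3
t=4: arr=0 -> substrate=0 bound=1 product=3
t=5: arr=0 -> substrate=0 bound=0 product=4
t=6: arr=0 -> substrate=0 bound=0 product=4
t=7: arr=3 -> substrate=0 bound=3 product=4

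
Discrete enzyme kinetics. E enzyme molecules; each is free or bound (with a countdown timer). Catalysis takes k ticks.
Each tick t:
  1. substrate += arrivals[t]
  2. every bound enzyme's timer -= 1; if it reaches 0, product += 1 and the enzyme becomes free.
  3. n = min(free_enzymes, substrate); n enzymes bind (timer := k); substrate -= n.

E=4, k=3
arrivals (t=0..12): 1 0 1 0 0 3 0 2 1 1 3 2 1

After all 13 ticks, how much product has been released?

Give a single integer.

Answer: 9

Derivation:
t=0: arr=1 -> substrate=0 bound=1 product=0
t=1: arr=0 -> substrate=0 bound=1 product=0
t=2: arr=1 -> substrate=0 bound=2 product=0
t=3: arr=0 -> substrate=0 bound=1 product=1
t=4: arr=0 -> substrate=0 bound=1 product=1
t=5: arr=3 -> substrate=0 bound=3 product=2
t=6: arr=0 -> substrate=0 bound=3 product=2
t=7: arr=2 -> substrate=1 bound=4 product=2
t=8: arr=1 -> substrate=0 bound=3 product=5
t=9: arr=1 -> substrate=0 bound=4 product=5
t=10: arr=3 -> substrate=2 bound=4 product=6
t=11: arr=2 -> substrate=2 bound=4 product=8
t=12: arr=1 -> substrate=2 bound=4 product=9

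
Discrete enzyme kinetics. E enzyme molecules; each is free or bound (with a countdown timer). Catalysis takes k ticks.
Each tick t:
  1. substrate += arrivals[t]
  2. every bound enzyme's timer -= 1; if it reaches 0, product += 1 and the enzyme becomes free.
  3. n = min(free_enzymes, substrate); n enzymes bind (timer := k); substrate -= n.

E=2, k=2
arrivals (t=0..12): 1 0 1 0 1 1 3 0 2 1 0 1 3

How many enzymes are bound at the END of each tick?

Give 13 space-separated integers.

Answer: 1 1 1 1 1 2 2 2 2 2 2 2 2

Derivation:
t=0: arr=1 -> substrate=0 bound=1 product=0
t=1: arr=0 -> substrate=0 bound=1 product=0
t=2: arr=1 -> substrate=0 bound=1 product=1
t=3: arr=0 -> substrate=0 bound=1 product=1
t=4: arr=1 -> substrate=0 bound=1 product=2
t=5: arr=1 -> substrate=0 bound=2 product=2
t=6: arr=3 -> substrate=2 bound=2 product=3
t=7: arr=0 -> substrate=1 bound=2 product=4
t=8: arr=2 -> substrate=2 bound=2 product=5
t=9: arr=1 -> substrate=2 bound=2 product=6
t=10: arr=0 -> substrate=1 bound=2 product=7
t=11: arr=1 -> substrate=1 bound=2 product=8
t=12: arr=3 -> substrate=3 bound=2 product=9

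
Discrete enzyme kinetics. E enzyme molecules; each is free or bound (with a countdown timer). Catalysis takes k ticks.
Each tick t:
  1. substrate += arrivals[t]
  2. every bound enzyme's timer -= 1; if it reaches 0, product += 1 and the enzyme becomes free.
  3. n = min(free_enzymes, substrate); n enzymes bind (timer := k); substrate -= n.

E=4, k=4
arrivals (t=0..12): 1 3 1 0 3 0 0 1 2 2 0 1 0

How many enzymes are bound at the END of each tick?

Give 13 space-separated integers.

Answer: 1 4 4 4 4 4 4 4 4 4 4 4 4

Derivation:
t=0: arr=1 -> substrate=0 bound=1 product=0
t=1: arr=3 -> substrate=0 bound=4 product=0
t=2: arr=1 -> substrate=1 bound=4 product=0
t=3: arr=0 -> substrate=1 bound=4 product=0
t=4: arr=3 -> substrate=3 bound=4 product=1
t=5: arr=0 -> substrate=0 bound=4 product=4
t=6: arr=0 -> substrate=0 bound=4 product=4
t=7: arr=1 -> substrate=1 bound=4 product=4
t=8: arr=2 -> substrate=2 bound=4 product=5
t=9: arr=2 -> substrate=1 bound=4 product=8
t=10: arr=0 -> substrate=1 bound=4 product=8
t=11: arr=1 -> substrate=2 bound=4 product=8
t=12: arr=0 -> substrate=1 bound=4 product=9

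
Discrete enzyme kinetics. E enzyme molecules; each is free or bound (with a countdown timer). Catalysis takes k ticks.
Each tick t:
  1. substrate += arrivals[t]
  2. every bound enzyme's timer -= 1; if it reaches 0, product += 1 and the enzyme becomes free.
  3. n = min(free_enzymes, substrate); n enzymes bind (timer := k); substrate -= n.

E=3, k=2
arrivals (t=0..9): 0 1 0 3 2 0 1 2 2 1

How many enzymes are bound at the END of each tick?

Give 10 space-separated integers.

t=0: arr=0 -> substrate=0 bound=0 product=0
t=1: arr=1 -> substrate=0 bound=1 product=0
t=2: arr=0 -> substrate=0 bound=1 product=0
t=3: arr=3 -> substrate=0 bound=3 product=1
t=4: arr=2 -> substrate=2 bound=3 product=1
t=5: arr=0 -> substrate=0 bound=2 product=4
t=6: arr=1 -> substrate=0 bound=3 product=4
t=7: arr=2 -> substrate=0 bound=3 product=6
t=8: arr=2 -> substrate=1 bound=3 product=7
t=9: arr=1 -> substrate=0 bound=3 product=9

Answer: 0 1 1 3 3 2 3 3 3 3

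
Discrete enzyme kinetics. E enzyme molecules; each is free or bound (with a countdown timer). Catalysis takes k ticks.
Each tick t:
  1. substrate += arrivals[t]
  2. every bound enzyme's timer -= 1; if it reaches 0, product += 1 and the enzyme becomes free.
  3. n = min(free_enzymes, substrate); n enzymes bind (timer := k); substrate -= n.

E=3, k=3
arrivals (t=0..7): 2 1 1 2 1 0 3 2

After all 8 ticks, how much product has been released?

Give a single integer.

Answer: 6

Derivation:
t=0: arr=2 -> substrate=0 bound=2 product=0
t=1: arr=1 -> substrate=0 bound=3 product=0
t=2: arr=1 -> substrate=1 bound=3 product=0
t=3: arr=2 -> substrate=1 bound=3 product=2
t=4: arr=1 -> substrate=1 bound=3 product=3
t=5: arr=0 -> substrate=1 bound=3 product=3
t=6: arr=3 -> substrate=2 bound=3 product=5
t=7: arr=2 -> substrate=3 bound=3 product=6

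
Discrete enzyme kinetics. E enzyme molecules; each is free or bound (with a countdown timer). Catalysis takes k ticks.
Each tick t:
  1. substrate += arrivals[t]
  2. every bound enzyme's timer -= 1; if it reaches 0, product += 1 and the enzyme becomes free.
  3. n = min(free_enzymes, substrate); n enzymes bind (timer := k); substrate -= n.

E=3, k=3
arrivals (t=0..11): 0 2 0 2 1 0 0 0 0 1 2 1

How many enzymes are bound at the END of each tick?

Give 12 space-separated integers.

t=0: arr=0 -> substrate=0 bound=0 product=0
t=1: arr=2 -> substrate=0 bound=2 product=0
t=2: arr=0 -> substrate=0 bound=2 product=0
t=3: arr=2 -> substrate=1 bound=3 product=0
t=4: arr=1 -> substrate=0 bound=3 product=2
t=5: arr=0 -> substrate=0 bound=3 product=2
t=6: arr=0 -> substrate=0 bound=2 product=3
t=7: arr=0 -> substrate=0 bound=0 product=5
t=8: arr=0 -> substrate=0 bound=0 product=5
t=9: arr=1 -> substrate=0 bound=1 product=5
t=10: arr=2 -> substrate=0 bound=3 product=5
t=11: arr=1 -> substrate=1 bound=3 product=5

Answer: 0 2 2 3 3 3 2 0 0 1 3 3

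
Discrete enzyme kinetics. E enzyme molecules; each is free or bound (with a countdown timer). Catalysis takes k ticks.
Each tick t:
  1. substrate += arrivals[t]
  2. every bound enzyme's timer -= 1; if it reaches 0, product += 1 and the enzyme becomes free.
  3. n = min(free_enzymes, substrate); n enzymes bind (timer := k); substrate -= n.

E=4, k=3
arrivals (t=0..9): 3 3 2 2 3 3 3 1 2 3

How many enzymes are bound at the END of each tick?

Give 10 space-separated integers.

Answer: 3 4 4 4 4 4 4 4 4 4

Derivation:
t=0: arr=3 -> substrate=0 bound=3 product=0
t=1: arr=3 -> substrate=2 bound=4 product=0
t=2: arr=2 -> substrate=4 bound=4 product=0
t=3: arr=2 -> substrate=3 bound=4 product=3
t=4: arr=3 -> substrate=5 bound=4 product=4
t=5: arr=3 -> substrate=8 bound=4 product=4
t=6: arr=3 -> substrate=8 bound=4 product=7
t=7: arr=1 -> substrate=8 bound=4 product=8
t=8: arr=2 -> substrate=10 bound=4 product=8
t=9: arr=3 -> substrate=10 bound=4 product=11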